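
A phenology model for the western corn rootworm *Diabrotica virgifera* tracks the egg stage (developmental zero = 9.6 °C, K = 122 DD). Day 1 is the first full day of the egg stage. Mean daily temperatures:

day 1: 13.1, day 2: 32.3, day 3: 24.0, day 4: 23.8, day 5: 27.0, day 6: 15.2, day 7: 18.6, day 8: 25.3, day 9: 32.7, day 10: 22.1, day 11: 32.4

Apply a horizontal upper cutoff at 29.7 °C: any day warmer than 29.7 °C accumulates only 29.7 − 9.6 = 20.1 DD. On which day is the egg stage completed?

day 10

Daily DD above 9.6 °C (capped at 20.1): 3.5, 20.1, 14.4, 14.2, 17.4, 5.6, 9.0, 15.7, 20.1, 12.5, 20.1.
Cumulative: 3.5, 23.6, 38.0, 52.2, 69.6, 75.2, 84.2, 99.9, 120.0, 132.5, 152.6.
The total first reaches 122 DD on day 10.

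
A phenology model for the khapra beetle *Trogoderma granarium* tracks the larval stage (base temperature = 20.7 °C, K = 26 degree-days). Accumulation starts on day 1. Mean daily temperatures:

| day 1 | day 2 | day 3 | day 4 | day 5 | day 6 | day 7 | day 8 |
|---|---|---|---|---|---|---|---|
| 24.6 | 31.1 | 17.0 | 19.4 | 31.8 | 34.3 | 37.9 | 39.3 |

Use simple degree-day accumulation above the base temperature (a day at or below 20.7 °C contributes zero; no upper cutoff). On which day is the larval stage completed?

Daily DD above 20.7 °C: 3.9, 10.4, 0.0, 0.0, 11.1, 13.6, 17.2, 18.6.
Cumulative: 3.9, 14.3, 14.3, 14.3, 25.4, 39.0, 56.2, 74.8.
The total first reaches 26 DD on day 6.

day 6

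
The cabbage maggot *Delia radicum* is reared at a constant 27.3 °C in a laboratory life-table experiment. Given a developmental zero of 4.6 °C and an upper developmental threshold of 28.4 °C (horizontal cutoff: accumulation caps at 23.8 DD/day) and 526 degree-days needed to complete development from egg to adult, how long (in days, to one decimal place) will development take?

23.2 days

Daily accumulation = 27.3 − 4.6 = 22.7 DD/day.
Duration = 526 / 22.7 = 23.172 ≈ 23.2 days.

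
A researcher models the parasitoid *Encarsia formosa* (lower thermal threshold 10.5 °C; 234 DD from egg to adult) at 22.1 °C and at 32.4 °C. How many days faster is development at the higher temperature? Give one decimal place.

9.5 days

At 22.1 °C: 234 / (22.1 − 10.5) = 234 / 11.6 = 20.172 d.
At 32.4 °C: 234 / (32.4 − 10.5) = 234 / 21.9 = 10.685 d.
Difference = |20.172 − 10.685| = 9.487 ≈ 9.5 days.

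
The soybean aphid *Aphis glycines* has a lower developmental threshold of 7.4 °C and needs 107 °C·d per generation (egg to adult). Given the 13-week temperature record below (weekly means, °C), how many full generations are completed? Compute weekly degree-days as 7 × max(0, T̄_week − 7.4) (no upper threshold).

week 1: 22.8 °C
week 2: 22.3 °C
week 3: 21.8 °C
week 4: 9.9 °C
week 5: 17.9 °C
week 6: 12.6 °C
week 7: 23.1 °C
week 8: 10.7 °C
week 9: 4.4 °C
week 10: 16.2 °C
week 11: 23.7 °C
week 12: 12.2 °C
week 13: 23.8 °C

8 generations

Weekly DD (7 × max(0, T̄ − 7.4)): 107.8, 104.3, 100.8, 17.5, 73.5, 36.4, 109.9, 23.1, 0.0, 61.6, 114.1, 33.6, 114.8.
Season total = 897.4 DD.
Complete generations = ⌊897.4 / 107⌋ = 8.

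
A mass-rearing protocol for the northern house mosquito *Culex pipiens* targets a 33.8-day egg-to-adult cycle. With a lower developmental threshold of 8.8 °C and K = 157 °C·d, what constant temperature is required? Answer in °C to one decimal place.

13.4 °C

Required daily accumulation = 157 / 33.8 = 4.645 DD/day.
T = T_base + 4.645 = 8.8 + 4.645 = 13.445 ≈ 13.4 °C.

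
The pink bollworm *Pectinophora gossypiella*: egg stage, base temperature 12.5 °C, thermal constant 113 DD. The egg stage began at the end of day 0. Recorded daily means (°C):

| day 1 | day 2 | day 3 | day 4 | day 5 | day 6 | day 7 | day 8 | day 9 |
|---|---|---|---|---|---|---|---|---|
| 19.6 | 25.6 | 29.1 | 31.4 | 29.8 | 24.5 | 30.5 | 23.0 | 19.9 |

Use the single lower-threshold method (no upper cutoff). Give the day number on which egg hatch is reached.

day 8

Daily DD above 12.5 °C: 7.1, 13.1, 16.6, 18.9, 17.3, 12.0, 18.0, 10.5, 7.4.
Cumulative: 7.1, 20.2, 36.8, 55.7, 73.0, 85.0, 103.0, 113.5, 120.9.
The total first reaches 113 DD on day 8.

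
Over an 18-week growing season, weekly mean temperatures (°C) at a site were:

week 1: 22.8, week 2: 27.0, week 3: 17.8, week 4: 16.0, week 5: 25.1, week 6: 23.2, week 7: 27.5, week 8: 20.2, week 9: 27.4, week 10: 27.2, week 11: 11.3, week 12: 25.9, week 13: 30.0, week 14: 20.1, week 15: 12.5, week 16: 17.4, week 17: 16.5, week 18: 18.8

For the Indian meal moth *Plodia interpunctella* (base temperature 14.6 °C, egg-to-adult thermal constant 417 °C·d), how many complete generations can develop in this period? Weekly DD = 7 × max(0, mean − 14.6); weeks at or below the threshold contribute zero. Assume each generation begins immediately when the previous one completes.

2 generations

Weekly DD (7 × max(0, T̄ − 14.6)): 57.4, 86.8, 22.4, 9.8, 73.5, 60.2, 90.3, 39.2, 89.6, 88.2, 0.0, 79.1, 107.8, 38.5, 0.0, 19.6, 13.3, 29.4.
Season total = 905.1 DD.
Complete generations = ⌊905.1 / 417⌋ = 2.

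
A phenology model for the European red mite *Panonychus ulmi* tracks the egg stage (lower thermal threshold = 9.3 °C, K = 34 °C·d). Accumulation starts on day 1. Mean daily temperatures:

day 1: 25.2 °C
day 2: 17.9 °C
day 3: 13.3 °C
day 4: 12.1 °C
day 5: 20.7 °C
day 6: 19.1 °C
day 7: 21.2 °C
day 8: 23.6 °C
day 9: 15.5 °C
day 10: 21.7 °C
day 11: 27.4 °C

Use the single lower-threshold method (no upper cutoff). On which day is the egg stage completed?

day 5

Daily DD above 9.3 °C: 15.9, 8.6, 4.0, 2.8, 11.4, 9.8, 11.9, 14.3, 6.2, 12.4, 18.1.
Cumulative: 15.9, 24.5, 28.5, 31.3, 42.7, 52.5, 64.4, 78.7, 84.9, 97.3, 115.4.
The total first reaches 34 DD on day 5.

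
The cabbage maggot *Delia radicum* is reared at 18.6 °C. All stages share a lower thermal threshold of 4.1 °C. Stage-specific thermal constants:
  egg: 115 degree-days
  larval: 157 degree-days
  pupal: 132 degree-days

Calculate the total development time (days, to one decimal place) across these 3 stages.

Daily accumulation at 18.6 °C = 18.6 − 4.1 = 14.5 DD/day.
Total K = 115 + 157 + 132 = 404 DD.
Total duration = 404 / 14.5 = 27.862 ≈ 27.9 days.

27.9 days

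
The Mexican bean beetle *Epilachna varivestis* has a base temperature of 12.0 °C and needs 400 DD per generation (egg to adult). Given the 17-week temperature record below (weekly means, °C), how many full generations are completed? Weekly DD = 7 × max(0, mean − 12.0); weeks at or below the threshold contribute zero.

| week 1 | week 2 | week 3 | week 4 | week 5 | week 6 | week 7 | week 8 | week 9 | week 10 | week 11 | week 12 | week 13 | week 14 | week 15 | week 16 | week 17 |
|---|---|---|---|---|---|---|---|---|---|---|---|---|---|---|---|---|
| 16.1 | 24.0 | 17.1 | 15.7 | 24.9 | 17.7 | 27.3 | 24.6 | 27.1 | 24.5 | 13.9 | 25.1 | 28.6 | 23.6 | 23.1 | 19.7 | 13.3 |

2 generations

Weekly DD (7 × max(0, T̄ − 12.0)): 28.7, 84.0, 35.7, 25.9, 90.3, 39.9, 107.1, 88.2, 105.7, 87.5, 13.3, 91.7, 116.2, 81.2, 77.7, 53.9, 9.1.
Season total = 1136.1 DD.
Complete generations = ⌊1136.1 / 400⌋ = 2.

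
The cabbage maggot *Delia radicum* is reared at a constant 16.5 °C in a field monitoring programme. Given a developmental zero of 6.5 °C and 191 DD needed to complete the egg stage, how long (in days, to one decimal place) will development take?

19.1 days

Daily accumulation = 16.5 − 6.5 = 10.0 DD/day.
Duration = 191 / 10.0 = 19.100 ≈ 19.1 days.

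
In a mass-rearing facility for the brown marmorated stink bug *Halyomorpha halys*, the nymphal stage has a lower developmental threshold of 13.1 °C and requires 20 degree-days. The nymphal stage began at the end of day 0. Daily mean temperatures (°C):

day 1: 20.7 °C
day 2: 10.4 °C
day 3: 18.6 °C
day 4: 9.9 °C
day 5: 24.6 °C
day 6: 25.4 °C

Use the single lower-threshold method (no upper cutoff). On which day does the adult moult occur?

day 5

Daily DD above 13.1 °C: 7.6, 0.0, 5.5, 0.0, 11.5, 12.3.
Cumulative: 7.6, 7.6, 13.1, 13.1, 24.6, 36.9.
The total first reaches 20 DD on day 5.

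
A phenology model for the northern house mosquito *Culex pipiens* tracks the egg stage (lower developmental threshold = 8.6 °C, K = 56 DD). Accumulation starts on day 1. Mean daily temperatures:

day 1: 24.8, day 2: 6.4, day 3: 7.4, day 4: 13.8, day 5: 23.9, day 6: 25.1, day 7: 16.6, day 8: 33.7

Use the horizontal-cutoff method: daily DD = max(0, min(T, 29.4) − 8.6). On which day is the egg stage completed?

day 7

Daily DD above 8.6 °C (capped at 20.8): 16.2, 0.0, 0.0, 5.2, 15.3, 16.5, 8.0, 20.8.
Cumulative: 16.2, 16.2, 16.2, 21.4, 36.7, 53.2, 61.2, 82.0.
The total first reaches 56 DD on day 7.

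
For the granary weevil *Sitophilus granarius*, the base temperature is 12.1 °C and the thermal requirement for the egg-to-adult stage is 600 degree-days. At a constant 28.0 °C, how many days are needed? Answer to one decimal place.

37.7 days

Daily accumulation = 28.0 − 12.1 = 15.9 DD/day.
Duration = 600 / 15.9 = 37.736 ≈ 37.7 days.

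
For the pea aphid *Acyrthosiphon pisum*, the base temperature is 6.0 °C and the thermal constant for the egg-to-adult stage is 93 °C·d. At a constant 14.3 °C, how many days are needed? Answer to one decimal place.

11.2 days

Daily accumulation = 14.3 − 6.0 = 8.3 DD/day.
Duration = 93 / 8.3 = 11.205 ≈ 11.2 days.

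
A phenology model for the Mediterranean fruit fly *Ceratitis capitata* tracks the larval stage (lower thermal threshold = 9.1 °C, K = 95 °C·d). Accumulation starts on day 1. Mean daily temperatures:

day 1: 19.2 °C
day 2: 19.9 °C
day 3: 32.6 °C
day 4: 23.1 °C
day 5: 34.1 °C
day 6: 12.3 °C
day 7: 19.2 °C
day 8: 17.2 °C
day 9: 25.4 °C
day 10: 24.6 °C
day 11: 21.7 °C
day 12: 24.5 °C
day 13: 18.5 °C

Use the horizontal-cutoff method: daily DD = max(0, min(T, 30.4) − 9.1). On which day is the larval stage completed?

day 8

Daily DD above 9.1 °C (capped at 21.3): 10.1, 10.8, 21.3, 14.0, 21.3, 3.2, 10.1, 8.1, 16.3, 15.5, 12.6, 15.4, 9.4.
Cumulative: 10.1, 20.9, 42.2, 56.2, 77.5, 80.7, 90.8, 98.9, 115.2, 130.7, 143.3, 158.7, 168.1.
The total first reaches 95 DD on day 8.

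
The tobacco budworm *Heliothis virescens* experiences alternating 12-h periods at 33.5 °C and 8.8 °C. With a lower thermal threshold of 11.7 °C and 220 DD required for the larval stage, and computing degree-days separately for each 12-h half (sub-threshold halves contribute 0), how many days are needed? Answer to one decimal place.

20.2 days

Day half: max(0, 33.5 − 11.7) × 0.5 = 21.8 × 0.5 = 10.90 DD.
Night half: max(0, 8.8 − 11.7) × 0.5 = 0.0 × 0.5 = 0.00 DD.
Per 24 h: 10.90 DD/day.
Duration = 220 / 10.90 = 20.183 ≈ 20.2 days.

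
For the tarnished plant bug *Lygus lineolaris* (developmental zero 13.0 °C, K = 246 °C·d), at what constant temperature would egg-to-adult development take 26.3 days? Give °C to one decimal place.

Required daily accumulation = 246 / 26.3 = 9.354 DD/day.
T = T_base + 9.354 = 13.0 + 9.354 = 22.354 ≈ 22.4 °C.

22.4 °C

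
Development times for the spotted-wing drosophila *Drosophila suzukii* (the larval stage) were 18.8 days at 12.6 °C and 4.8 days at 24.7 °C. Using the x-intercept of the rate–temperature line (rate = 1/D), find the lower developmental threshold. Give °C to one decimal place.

Linear rate model ⇒ the product D·(T − T_b) is constant across temperatures.
18.8·(12.6 − T_b) = 4.8·(24.7 − T_b)
T_b = (18.8·12.6 − 4.8·24.7) / (18.8 − 4.8) = 118.32 / 14.0 = 8.451 °C ≈ 8.5 °C.

8.5 °C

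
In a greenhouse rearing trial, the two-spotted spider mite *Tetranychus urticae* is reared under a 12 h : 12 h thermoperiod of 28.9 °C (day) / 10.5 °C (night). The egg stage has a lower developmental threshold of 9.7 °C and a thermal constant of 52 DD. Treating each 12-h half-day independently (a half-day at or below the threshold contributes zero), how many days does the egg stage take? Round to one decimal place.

Day half: max(0, 28.9 − 9.7) × 0.5 = 19.2 × 0.5 = 9.60 DD.
Night half: max(0, 10.5 − 9.7) × 0.5 = 0.8 × 0.5 = 0.40 DD.
Per 24 h: 10.00 DD/day.
Duration = 52 / 10.00 = 5.200 ≈ 5.2 days.

5.2 days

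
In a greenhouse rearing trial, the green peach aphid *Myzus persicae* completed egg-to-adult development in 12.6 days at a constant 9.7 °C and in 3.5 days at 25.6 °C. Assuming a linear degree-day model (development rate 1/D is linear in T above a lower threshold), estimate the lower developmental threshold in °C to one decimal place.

3.6 °C

Linear rate model ⇒ the product D·(T − T_b) is constant across temperatures.
12.6·(9.7 − T_b) = 3.5·(25.6 − T_b)
T_b = (12.6·9.7 − 3.5·25.6) / (12.6 − 3.5) = 32.62 / 9.1 = 3.585 °C ≈ 3.6 °C.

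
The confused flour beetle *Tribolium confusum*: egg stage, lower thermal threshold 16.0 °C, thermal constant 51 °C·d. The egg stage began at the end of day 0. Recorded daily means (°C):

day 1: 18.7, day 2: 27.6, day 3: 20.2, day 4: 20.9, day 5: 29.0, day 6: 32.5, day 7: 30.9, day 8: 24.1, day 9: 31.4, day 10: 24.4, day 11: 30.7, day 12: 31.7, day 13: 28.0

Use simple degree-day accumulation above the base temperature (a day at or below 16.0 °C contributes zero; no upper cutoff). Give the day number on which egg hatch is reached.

day 6

Daily DD above 16.0 °C: 2.7, 11.6, 4.2, 4.9, 13.0, 16.5, 14.9, 8.1, 15.4, 8.4, 14.7, 15.7, 12.0.
Cumulative: 2.7, 14.3, 18.5, 23.4, 36.4, 52.9, 67.8, 75.9, 91.3, 99.7, 114.4, 130.1, 142.1.
The total first reaches 51 DD on day 6.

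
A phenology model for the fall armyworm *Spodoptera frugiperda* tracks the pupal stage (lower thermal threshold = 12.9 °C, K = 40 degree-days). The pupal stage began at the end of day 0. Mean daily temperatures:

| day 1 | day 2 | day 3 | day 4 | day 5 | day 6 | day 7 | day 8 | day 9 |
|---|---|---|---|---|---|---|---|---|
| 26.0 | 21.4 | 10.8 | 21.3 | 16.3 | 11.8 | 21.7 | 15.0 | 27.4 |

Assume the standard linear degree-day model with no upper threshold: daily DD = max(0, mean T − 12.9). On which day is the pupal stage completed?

day 7

Daily DD above 12.9 °C: 13.1, 8.5, 0.0, 8.4, 3.4, 0.0, 8.8, 2.1, 14.5.
Cumulative: 13.1, 21.6, 21.6, 30.0, 33.4, 33.4, 42.2, 44.3, 58.8.
The total first reaches 40 DD on day 7.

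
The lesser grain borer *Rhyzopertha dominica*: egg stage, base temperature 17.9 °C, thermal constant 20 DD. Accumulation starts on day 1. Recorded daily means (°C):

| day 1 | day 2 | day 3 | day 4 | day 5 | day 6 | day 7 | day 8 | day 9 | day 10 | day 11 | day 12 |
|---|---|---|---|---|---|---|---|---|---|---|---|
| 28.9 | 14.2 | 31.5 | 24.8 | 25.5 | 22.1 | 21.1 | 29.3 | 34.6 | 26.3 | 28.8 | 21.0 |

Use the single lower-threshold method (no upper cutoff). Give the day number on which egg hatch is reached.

Daily DD above 17.9 °C: 11.0, 0.0, 13.6, 6.9, 7.6, 4.2, 3.2, 11.4, 16.7, 8.4, 10.9, 3.1.
Cumulative: 11.0, 11.0, 24.6, 31.5, 39.1, 43.3, 46.5, 57.9, 74.6, 83.0, 93.9, 97.0.
The total first reaches 20 DD on day 3.

day 3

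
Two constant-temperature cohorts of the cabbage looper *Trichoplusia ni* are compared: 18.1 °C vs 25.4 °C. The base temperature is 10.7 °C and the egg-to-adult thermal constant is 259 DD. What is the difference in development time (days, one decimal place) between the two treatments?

17.4 days

At 18.1 °C: 259 / (18.1 − 10.7) = 259 / 7.4 = 35.000 d.
At 25.4 °C: 259 / (25.4 − 10.7) = 259 / 14.7 = 17.619 d.
Difference = |35.000 − 17.619| = 17.381 ≈ 17.4 days.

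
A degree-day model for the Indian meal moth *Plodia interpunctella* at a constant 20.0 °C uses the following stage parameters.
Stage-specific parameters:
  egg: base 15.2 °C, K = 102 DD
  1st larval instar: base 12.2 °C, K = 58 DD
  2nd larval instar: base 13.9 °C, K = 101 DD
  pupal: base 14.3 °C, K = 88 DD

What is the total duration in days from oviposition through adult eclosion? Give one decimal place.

60.7 days

egg: 102 / (20.0 − 15.2) = 102 / 4.8 = 21.250 d.
1st larval instar: 58 / (20.0 − 12.2) = 58 / 7.8 = 7.436 d.
2nd larval instar: 101 / (20.0 − 13.9) = 101 / 6.1 = 16.557 d.
pupal: 88 / (20.0 − 14.3) = 88 / 5.7 = 15.439 d.
Sum = 60.682 ≈ 60.7 days.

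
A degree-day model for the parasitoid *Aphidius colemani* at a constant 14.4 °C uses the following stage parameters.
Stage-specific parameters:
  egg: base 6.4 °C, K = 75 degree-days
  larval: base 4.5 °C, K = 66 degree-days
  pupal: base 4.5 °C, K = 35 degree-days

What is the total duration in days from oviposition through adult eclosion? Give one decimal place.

19.6 days

egg: 75 / (14.4 − 6.4) = 75 / 8.0 = 9.375 d.
larval: 66 / (14.4 − 4.5) = 66 / 9.9 = 6.667 d.
pupal: 35 / (14.4 − 4.5) = 35 / 9.9 = 3.535 d.
Sum = 19.577 ≈ 19.6 days.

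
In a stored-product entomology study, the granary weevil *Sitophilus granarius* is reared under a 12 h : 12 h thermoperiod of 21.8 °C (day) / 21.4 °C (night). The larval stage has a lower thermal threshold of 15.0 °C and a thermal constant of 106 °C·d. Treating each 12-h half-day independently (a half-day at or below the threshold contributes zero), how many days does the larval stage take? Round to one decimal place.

Day half: max(0, 21.8 − 15.0) × 0.5 = 6.8 × 0.5 = 3.40 DD.
Night half: max(0, 21.4 − 15.0) × 0.5 = 6.4 × 0.5 = 3.20 DD.
Per 24 h: 6.60 DD/day.
Duration = 106 / 6.60 = 16.061 ≈ 16.1 days.

16.1 days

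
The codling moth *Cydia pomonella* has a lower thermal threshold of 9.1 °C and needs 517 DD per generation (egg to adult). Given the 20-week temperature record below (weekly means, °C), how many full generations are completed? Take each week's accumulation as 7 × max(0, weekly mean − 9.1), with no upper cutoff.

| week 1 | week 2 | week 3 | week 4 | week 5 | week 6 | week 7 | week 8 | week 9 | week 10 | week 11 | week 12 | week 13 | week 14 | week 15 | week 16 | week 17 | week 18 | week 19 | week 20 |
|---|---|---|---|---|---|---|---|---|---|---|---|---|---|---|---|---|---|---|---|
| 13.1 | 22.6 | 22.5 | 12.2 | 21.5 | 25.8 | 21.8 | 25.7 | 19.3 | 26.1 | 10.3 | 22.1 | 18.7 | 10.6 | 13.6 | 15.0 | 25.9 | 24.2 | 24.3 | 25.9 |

2 generations

Weekly DD (7 × max(0, T̄ − 9.1)): 28.0, 94.5, 93.8, 21.7, 86.8, 116.9, 88.9, 116.2, 71.4, 119.0, 8.4, 91.0, 67.2, 10.5, 31.5, 41.3, 117.6, 105.7, 106.4, 117.6.
Season total = 1534.4 DD.
Complete generations = ⌊1534.4 / 517⌋ = 2.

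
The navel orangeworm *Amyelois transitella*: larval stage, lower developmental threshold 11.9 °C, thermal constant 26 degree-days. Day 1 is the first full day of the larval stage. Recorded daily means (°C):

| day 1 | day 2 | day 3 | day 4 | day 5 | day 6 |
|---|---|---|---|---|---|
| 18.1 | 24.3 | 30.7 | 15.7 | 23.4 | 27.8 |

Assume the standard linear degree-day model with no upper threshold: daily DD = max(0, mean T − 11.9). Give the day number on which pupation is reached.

Daily DD above 11.9 °C: 6.2, 12.4, 18.8, 3.8, 11.5, 15.9.
Cumulative: 6.2, 18.6, 37.4, 41.2, 52.7, 68.6.
The total first reaches 26 DD on day 3.

day 3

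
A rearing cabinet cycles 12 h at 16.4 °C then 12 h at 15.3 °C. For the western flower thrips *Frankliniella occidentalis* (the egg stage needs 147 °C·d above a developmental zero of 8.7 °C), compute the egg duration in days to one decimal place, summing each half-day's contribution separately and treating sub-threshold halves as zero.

Day half: max(0, 16.4 − 8.7) × 0.5 = 7.7 × 0.5 = 3.85 DD.
Night half: max(0, 15.3 − 8.7) × 0.5 = 6.6 × 0.5 = 3.30 DD.
Per 24 h: 7.15 DD/day.
Duration = 147 / 7.15 = 20.559 ≈ 20.6 days.

20.6 days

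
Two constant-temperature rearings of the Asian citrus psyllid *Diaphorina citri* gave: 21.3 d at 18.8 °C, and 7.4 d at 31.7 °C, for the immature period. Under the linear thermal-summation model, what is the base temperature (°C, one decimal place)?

11.9 °C

Linear rate model ⇒ the product D·(T − T_b) is constant across temperatures.
21.3·(18.8 − T_b) = 7.4·(31.7 − T_b)
T_b = (21.3·18.8 − 7.4·31.7) / (21.3 − 7.4) = 165.86 / 13.9 = 11.932 °C ≈ 11.9 °C.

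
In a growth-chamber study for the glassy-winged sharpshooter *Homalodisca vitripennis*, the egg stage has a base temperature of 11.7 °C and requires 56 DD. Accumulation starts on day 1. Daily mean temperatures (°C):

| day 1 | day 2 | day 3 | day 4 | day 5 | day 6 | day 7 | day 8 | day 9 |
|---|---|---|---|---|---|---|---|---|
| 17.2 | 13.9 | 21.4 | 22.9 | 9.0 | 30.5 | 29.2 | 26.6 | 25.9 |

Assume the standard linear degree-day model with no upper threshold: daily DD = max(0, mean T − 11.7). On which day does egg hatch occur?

day 7

Daily DD above 11.7 °C: 5.5, 2.2, 9.7, 11.2, 0.0, 18.8, 17.5, 14.9, 14.2.
Cumulative: 5.5, 7.7, 17.4, 28.6, 28.6, 47.4, 64.9, 79.8, 94.0.
The total first reaches 56 DD on day 7.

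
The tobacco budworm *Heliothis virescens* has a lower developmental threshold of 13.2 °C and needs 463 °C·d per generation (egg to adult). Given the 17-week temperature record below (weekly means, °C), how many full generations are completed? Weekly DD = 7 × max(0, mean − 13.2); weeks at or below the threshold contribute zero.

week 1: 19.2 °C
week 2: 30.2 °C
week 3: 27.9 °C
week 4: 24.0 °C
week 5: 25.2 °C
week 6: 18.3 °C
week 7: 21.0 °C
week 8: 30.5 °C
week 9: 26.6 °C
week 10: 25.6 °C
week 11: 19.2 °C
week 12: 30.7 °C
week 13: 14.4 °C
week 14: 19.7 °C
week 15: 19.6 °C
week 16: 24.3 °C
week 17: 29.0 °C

Weekly DD (7 × max(0, T̄ − 13.2)): 42.0, 119.0, 102.9, 75.6, 84.0, 35.7, 54.6, 121.1, 93.8, 86.8, 42.0, 122.5, 8.4, 45.5, 44.8, 77.7, 110.6.
Season total = 1267.0 DD.
Complete generations = ⌊1267.0 / 463⌋ = 2.

2 generations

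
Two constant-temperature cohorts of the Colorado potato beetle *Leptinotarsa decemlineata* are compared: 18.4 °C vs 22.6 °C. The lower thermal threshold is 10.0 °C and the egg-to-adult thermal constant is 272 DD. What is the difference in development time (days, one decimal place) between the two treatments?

At 18.4 °C: 272 / (18.4 − 10.0) = 272 / 8.4 = 32.381 d.
At 22.6 °C: 272 / (22.6 − 10.0) = 272 / 12.6 = 21.587 d.
Difference = |32.381 − 21.587| = 10.794 ≈ 10.8 days.

10.8 days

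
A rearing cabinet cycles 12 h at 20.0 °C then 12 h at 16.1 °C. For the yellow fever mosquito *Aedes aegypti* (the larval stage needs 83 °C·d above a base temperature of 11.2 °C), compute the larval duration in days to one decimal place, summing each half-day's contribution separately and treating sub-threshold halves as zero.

12.1 days

Day half: max(0, 20.0 − 11.2) × 0.5 = 8.8 × 0.5 = 4.40 DD.
Night half: max(0, 16.1 − 11.2) × 0.5 = 4.9 × 0.5 = 2.45 DD.
Per 24 h: 6.85 DD/day.
Duration = 83 / 6.85 = 12.117 ≈ 12.1 days.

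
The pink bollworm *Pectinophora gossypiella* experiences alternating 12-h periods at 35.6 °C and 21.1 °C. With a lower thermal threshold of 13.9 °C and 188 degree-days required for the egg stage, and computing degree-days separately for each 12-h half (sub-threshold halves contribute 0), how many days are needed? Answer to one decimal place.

Day half: max(0, 35.6 − 13.9) × 0.5 = 21.7 × 0.5 = 10.85 DD.
Night half: max(0, 21.1 − 13.9) × 0.5 = 7.2 × 0.5 = 3.60 DD.
Per 24 h: 14.45 DD/day.
Duration = 188 / 14.45 = 13.010 ≈ 13.0 days.

13.0 days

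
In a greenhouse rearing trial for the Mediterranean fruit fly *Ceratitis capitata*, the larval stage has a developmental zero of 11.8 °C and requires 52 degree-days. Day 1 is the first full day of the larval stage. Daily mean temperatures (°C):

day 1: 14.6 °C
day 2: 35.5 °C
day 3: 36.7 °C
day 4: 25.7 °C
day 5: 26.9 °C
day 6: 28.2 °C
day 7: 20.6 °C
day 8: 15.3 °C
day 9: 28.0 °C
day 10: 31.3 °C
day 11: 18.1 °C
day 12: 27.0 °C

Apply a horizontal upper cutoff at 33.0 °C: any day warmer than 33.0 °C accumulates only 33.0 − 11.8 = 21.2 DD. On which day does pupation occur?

Daily DD above 11.8 °C (capped at 21.2): 2.8, 21.2, 21.2, 13.9, 15.1, 16.4, 8.8, 3.5, 16.2, 19.5, 6.3, 15.2.
Cumulative: 2.8, 24.0, 45.2, 59.1, 74.2, 90.6, 99.4, 102.9, 119.1, 138.6, 144.9, 160.1.
The total first reaches 52 DD on day 4.

day 4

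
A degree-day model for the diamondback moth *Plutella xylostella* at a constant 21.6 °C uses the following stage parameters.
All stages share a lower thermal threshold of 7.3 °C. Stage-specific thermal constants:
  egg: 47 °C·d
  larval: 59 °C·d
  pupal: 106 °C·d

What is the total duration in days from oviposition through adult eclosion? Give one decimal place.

14.8 days

Daily accumulation at 21.6 °C = 21.6 − 7.3 = 14.3 DD/day.
Total K = 47 + 59 + 106 = 212 DD.
Total duration = 212 / 14.3 = 14.825 ≈ 14.8 days.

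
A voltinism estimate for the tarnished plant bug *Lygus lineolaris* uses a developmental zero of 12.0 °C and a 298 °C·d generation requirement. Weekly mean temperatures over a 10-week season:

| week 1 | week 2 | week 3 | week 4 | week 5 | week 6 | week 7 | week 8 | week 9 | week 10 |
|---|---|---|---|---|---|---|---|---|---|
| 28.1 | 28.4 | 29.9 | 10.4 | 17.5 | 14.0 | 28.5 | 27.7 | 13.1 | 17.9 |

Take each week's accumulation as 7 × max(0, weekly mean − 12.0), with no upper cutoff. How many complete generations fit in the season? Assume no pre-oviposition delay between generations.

Weekly DD (7 × max(0, T̄ − 12.0)): 112.7, 114.8, 125.3, 0.0, 38.5, 14.0, 115.5, 109.9, 7.7, 41.3.
Season total = 679.7 DD.
Complete generations = ⌊679.7 / 298⌋ = 2.

2 generations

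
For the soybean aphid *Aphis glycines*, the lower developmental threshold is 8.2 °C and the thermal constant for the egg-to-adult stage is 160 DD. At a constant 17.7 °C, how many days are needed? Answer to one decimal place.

Daily accumulation = 17.7 − 8.2 = 9.5 DD/day.
Duration = 160 / 9.5 = 16.842 ≈ 16.8 days.

16.8 days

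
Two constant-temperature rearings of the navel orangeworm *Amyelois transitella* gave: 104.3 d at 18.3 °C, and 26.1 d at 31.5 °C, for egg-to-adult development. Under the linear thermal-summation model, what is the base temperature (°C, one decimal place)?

13.9 °C

Linear rate model ⇒ the product D·(T − T_b) is constant across temperatures.
104.3·(18.3 − T_b) = 26.1·(31.5 − T_b)
T_b = (104.3·18.3 − 26.1·31.5) / (104.3 − 26.1) = 1086.54 / 78.2 = 13.894 °C ≈ 13.9 °C.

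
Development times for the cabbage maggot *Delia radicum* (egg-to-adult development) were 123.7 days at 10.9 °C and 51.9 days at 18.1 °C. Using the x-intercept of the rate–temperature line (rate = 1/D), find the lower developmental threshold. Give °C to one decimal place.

Equal thermal constants: D₁(T₁ − T_b) = D₂(T₂ − T_b).
123.7·(10.9 − T_b) = 51.9·(18.1 − T_b)
T_b = (123.7·10.9 − 51.9·18.1) / (123.7 − 51.9) = 408.94 / 71.8 = 5.696 °C ≈ 5.7 °C.

5.7 °C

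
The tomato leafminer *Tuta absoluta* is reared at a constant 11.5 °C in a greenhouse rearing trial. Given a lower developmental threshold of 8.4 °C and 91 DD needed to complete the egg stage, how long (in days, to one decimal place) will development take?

Daily accumulation = 11.5 − 8.4 = 3.1 DD/day.
Duration = 91 / 3.1 = 29.355 ≈ 29.4 days.

29.4 days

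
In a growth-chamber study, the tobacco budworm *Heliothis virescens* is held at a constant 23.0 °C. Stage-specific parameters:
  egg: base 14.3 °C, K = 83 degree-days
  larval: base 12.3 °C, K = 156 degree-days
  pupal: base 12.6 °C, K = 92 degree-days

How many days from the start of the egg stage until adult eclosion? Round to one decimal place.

egg: 83 / (23.0 − 14.3) = 83 / 8.7 = 9.540 d.
larval: 156 / (23.0 − 12.3) = 156 / 10.7 = 14.579 d.
pupal: 92 / (23.0 − 12.6) = 92 / 10.4 = 8.846 d.
Sum = 32.966 ≈ 33.0 days.

33.0 days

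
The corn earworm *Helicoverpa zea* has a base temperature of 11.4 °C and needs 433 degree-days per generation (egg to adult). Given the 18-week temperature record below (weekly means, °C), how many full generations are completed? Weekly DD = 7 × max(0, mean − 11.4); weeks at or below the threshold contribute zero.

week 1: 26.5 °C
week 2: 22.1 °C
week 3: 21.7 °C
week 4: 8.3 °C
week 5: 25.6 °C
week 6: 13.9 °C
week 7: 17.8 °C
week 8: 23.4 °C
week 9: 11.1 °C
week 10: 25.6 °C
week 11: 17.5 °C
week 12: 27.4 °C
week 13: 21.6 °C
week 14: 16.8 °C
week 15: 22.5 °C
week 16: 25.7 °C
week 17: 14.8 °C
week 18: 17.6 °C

2 generations

Weekly DD (7 × max(0, T̄ − 11.4)): 105.7, 74.9, 72.1, 0.0, 99.4, 17.5, 44.8, 84.0, 0.0, 99.4, 42.7, 112.0, 71.4, 37.8, 77.7, 100.1, 23.8, 43.4.
Season total = 1106.7 DD.
Complete generations = ⌊1106.7 / 433⌋ = 2.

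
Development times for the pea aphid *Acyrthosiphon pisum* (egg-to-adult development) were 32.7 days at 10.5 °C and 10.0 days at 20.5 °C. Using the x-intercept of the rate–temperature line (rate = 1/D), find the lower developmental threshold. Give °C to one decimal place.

6.1 °C

Equal thermal constants: D₁(T₁ − T_b) = D₂(T₂ − T_b).
32.7·(10.5 − T_b) = 10.0·(20.5 − T_b)
T_b = (32.7·10.5 − 10.0·20.5) / (32.7 − 10.0) = 138.35 / 22.7 = 6.095 °C ≈ 6.1 °C.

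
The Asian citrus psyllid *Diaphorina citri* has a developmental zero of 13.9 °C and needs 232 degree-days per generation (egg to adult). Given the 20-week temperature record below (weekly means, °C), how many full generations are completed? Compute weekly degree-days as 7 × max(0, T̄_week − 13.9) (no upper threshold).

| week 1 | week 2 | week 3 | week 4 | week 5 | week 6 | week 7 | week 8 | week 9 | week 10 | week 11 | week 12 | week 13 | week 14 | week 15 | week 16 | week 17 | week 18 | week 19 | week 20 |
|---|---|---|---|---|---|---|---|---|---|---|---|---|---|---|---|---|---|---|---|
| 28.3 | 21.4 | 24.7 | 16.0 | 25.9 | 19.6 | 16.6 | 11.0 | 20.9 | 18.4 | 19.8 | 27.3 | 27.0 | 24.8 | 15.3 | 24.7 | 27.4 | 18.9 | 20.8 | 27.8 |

Weekly DD (7 × max(0, T̄ − 13.9)): 100.8, 52.5, 75.6, 14.7, 84.0, 39.9, 18.9, 0.0, 49.0, 31.5, 41.3, 93.8, 91.7, 76.3, 9.8, 75.6, 94.5, 35.0, 48.3, 97.3.
Season total = 1130.5 DD.
Complete generations = ⌊1130.5 / 232⌋ = 4.

4 generations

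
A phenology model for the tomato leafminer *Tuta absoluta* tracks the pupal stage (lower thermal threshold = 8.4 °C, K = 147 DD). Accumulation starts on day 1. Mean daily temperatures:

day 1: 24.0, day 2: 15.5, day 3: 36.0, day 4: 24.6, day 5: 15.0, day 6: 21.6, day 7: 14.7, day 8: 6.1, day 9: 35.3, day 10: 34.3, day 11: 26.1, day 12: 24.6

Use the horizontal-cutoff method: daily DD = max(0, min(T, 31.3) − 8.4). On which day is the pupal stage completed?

Daily DD above 8.4 °C (capped at 22.9): 15.6, 7.1, 22.9, 16.2, 6.6, 13.2, 6.3, 0.0, 22.9, 22.9, 17.7, 16.2.
Cumulative: 15.6, 22.7, 45.6, 61.8, 68.4, 81.6, 87.9, 87.9, 110.8, 133.7, 151.4, 167.6.
The total first reaches 147 DD on day 11.

day 11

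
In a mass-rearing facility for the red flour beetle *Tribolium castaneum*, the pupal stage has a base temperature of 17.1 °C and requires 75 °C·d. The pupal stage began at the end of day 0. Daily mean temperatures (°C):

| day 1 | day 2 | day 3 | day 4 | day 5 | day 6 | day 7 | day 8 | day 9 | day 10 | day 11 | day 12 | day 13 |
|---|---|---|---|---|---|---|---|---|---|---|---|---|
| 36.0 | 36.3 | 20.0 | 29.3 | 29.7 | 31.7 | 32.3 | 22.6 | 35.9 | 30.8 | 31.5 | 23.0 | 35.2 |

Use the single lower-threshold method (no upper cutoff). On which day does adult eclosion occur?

day 6

Daily DD above 17.1 °C: 18.9, 19.2, 2.9, 12.2, 12.6, 14.6, 15.2, 5.5, 18.8, 13.7, 14.4, 5.9, 18.1.
Cumulative: 18.9, 38.1, 41.0, 53.2, 65.8, 80.4, 95.6, 101.1, 119.9, 133.6, 148.0, 153.9, 172.0.
The total first reaches 75 DD on day 6.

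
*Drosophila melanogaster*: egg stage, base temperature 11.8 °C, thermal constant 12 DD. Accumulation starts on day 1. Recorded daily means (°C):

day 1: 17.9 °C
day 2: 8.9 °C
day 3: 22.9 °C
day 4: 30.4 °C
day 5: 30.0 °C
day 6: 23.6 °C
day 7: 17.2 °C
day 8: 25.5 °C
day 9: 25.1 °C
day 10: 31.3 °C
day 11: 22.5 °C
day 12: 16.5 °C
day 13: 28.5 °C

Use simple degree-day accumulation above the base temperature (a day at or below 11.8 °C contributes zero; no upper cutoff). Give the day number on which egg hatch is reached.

Daily DD above 11.8 °C: 6.1, 0.0, 11.1, 18.6, 18.2, 11.8, 5.4, 13.7, 13.3, 19.5, 10.7, 4.7, 16.7.
Cumulative: 6.1, 6.1, 17.2, 35.8, 54.0, 65.8, 71.2, 84.9, 98.2, 117.7, 128.4, 133.1, 149.8.
The total first reaches 12 DD on day 3.

day 3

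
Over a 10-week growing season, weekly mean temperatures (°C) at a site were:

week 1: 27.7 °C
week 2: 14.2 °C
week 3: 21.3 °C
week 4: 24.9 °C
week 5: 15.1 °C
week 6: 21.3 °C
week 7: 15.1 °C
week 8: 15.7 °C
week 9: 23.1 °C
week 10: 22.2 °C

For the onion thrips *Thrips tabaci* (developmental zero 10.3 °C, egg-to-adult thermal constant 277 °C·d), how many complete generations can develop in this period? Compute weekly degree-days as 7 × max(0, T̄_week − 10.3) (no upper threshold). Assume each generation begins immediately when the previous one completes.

Weekly DD (7 × max(0, T̄ − 10.3)): 121.8, 27.3, 77.0, 102.2, 33.6, 77.0, 33.6, 37.8, 89.6, 83.3.
Season total = 683.2 DD.
Complete generations = ⌊683.2 / 277⌋ = 2.

2 generations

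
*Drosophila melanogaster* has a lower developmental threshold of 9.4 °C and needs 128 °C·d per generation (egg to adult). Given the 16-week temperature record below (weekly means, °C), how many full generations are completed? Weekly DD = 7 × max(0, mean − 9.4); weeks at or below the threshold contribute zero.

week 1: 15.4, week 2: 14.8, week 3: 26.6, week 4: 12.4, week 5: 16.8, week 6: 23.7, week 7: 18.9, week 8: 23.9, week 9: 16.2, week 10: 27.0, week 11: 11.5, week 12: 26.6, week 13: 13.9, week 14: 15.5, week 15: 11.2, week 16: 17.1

Weekly DD (7 × max(0, T̄ − 9.4)): 42.0, 37.8, 120.4, 21.0, 51.8, 100.1, 66.5, 101.5, 47.6, 123.2, 14.7, 120.4, 31.5, 42.7, 12.6, 53.9.
Season total = 987.7 DD.
Complete generations = ⌊987.7 / 128⌋ = 7.

7 generations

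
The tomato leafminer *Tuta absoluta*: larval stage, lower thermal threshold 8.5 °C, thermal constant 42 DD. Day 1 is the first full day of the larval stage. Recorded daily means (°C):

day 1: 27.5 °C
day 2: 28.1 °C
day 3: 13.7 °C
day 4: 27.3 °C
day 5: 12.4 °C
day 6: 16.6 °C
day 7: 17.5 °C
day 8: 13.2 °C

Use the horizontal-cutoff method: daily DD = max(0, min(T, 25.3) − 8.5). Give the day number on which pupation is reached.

day 4

Daily DD above 8.5 °C (capped at 16.8): 16.8, 16.8, 5.2, 16.8, 3.9, 8.1, 9.0, 4.7.
Cumulative: 16.8, 33.6, 38.8, 55.6, 59.5, 67.6, 76.6, 81.3.
The total first reaches 42 DD on day 4.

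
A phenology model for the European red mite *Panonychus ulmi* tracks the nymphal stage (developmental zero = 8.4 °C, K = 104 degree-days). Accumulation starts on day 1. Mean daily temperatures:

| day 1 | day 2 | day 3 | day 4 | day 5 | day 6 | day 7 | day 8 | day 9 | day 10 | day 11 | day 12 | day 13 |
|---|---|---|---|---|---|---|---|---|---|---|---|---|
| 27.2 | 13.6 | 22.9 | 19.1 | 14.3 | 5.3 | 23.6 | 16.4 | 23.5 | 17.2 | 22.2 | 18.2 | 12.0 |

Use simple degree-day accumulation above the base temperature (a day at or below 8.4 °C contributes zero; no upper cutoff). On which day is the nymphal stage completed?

day 11

Daily DD above 8.4 °C: 18.8, 5.2, 14.5, 10.7, 5.9, 0.0, 15.2, 8.0, 15.1, 8.8, 13.8, 9.8, 3.6.
Cumulative: 18.8, 24.0, 38.5, 49.2, 55.1, 55.1, 70.3, 78.3, 93.4, 102.2, 116.0, 125.8, 129.4.
The total first reaches 104 DD on day 11.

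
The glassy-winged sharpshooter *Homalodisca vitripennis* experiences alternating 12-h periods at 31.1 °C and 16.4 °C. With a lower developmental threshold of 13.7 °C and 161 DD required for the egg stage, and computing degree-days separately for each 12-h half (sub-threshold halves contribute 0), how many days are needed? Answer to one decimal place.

Day half: max(0, 31.1 − 13.7) × 0.5 = 17.4 × 0.5 = 8.70 DD.
Night half: max(0, 16.4 − 13.7) × 0.5 = 2.7 × 0.5 = 1.35 DD.
Per 24 h: 10.05 DD/day.
Duration = 161 / 10.05 = 16.020 ≈ 16.0 days.

16.0 days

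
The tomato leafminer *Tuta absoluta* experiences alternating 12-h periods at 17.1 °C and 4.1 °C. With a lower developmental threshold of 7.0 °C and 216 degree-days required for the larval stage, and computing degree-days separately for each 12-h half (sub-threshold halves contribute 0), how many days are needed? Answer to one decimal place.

Day half: max(0, 17.1 − 7.0) × 0.5 = 10.1 × 0.5 = 5.05 DD.
Night half: max(0, 4.1 − 7.0) × 0.5 = 0.0 × 0.5 = 0.00 DD.
Per 24 h: 5.05 DD/day.
Duration = 216 / 5.05 = 42.772 ≈ 42.8 days.

42.8 days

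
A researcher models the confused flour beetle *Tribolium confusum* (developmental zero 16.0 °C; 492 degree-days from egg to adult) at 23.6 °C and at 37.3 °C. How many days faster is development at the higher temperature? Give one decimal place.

At 23.6 °C: 492 / (23.6 − 16.0) = 492 / 7.6 = 64.737 d.
At 37.3 °C: 492 / (37.3 − 16.0) = 492 / 21.3 = 23.099 d.
Difference = |64.737 − 23.099| = 41.638 ≈ 41.6 days.

41.6 days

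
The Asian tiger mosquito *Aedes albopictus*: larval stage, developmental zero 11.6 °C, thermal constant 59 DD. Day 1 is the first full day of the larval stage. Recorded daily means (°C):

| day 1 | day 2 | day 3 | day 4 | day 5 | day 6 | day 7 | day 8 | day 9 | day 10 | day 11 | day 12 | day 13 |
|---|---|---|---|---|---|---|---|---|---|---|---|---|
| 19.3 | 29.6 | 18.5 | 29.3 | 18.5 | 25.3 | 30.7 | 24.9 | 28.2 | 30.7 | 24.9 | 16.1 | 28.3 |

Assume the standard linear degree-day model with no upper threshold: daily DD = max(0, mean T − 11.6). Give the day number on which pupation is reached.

day 6

Daily DD above 11.6 °C: 7.7, 18.0, 6.9, 17.7, 6.9, 13.7, 19.1, 13.3, 16.6, 19.1, 13.3, 4.5, 16.7.
Cumulative: 7.7, 25.7, 32.6, 50.3, 57.2, 70.9, 90.0, 103.3, 119.9, 139.0, 152.3, 156.8, 173.5.
The total first reaches 59 DD on day 6.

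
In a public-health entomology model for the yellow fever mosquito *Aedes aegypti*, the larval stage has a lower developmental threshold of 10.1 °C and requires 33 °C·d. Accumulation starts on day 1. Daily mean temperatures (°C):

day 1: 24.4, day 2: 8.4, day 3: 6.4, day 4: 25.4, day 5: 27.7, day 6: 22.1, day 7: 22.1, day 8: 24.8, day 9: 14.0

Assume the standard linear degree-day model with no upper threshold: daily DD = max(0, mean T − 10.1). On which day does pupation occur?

Daily DD above 10.1 °C: 14.3, 0.0, 0.0, 15.3, 17.6, 12.0, 12.0, 14.7, 3.9.
Cumulative: 14.3, 14.3, 14.3, 29.6, 47.2, 59.2, 71.2, 85.9, 89.8.
The total first reaches 33 DD on day 5.

day 5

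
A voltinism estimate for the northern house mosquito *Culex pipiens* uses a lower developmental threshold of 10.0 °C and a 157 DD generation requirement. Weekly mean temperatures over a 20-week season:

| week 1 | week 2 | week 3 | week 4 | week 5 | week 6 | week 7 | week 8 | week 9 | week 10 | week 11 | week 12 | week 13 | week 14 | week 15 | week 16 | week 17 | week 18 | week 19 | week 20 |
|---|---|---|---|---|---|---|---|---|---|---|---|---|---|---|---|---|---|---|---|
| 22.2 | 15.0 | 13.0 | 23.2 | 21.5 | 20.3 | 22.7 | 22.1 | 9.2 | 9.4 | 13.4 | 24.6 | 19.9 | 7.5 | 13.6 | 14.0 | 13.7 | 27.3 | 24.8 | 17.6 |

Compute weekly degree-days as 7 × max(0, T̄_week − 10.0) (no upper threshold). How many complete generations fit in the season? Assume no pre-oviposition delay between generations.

Weekly DD (7 × max(0, T̄ − 10.0)): 85.4, 35.0, 21.0, 92.4, 80.5, 72.1, 88.9, 84.7, 0.0, 0.0, 23.8, 102.2, 69.3, 0.0, 25.2, 28.0, 25.9, 121.1, 103.6, 53.2.
Season total = 1112.3 DD.
Complete generations = ⌊1112.3 / 157⌋ = 7.

7 generations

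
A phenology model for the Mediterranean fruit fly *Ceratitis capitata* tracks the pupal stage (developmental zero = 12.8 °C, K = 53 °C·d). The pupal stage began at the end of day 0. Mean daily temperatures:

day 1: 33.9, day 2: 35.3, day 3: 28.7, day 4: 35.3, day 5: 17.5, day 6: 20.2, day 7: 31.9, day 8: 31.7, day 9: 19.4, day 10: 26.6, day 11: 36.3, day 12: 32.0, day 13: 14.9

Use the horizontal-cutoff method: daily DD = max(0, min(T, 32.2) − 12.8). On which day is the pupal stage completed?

Daily DD above 12.8 °C (capped at 19.4): 19.4, 19.4, 15.9, 19.4, 4.7, 7.4, 19.1, 18.9, 6.6, 13.8, 19.4, 19.2, 2.1.
Cumulative: 19.4, 38.8, 54.7, 74.1, 78.8, 86.2, 105.3, 124.2, 130.8, 144.6, 164.0, 183.2, 185.3.
The total first reaches 53 DD on day 3.

day 3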